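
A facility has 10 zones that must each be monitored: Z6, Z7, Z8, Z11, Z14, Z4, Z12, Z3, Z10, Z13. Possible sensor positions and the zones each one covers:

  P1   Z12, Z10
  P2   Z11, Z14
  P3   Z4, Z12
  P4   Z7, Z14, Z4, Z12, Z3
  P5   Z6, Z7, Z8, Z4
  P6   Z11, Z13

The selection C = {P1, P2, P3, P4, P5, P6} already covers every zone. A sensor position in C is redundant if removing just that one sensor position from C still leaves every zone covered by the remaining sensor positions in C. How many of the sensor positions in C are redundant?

Drop P1: Z10 uncovered — not redundant.
Drop P2: the rest still cover every zone — redundant.
Drop P3: the rest still cover every zone — redundant.
Drop P4: Z3 uncovered — not redundant.
Drop P5: Z6, Z8 uncovered — not redundant.
Drop P6: Z13 uncovered — not redundant.
2 redundant: P2, P3.

2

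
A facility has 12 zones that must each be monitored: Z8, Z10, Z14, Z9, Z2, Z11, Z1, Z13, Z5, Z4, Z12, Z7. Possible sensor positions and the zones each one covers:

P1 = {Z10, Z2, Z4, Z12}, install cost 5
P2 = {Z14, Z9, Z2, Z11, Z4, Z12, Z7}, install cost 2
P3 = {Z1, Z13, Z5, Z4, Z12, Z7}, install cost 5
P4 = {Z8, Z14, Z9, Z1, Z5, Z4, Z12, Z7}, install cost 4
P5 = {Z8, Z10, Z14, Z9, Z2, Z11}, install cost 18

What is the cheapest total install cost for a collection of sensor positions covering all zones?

16

P1, P2, P3, P4 cover every zone at install cost 5 + 2 + 5 + 4 = 16.
Any cover uses at least 2 sensor positions; among all covering selections none totals below 16.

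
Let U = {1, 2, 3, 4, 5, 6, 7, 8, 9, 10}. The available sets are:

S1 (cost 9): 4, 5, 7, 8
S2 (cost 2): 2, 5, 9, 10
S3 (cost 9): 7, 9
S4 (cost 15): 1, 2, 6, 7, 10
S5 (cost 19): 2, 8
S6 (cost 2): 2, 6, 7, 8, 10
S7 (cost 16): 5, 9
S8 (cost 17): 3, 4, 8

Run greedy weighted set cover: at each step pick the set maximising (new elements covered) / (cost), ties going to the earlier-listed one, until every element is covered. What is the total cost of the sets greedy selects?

36

Pick 1: S6 adds 5 new (2, 6, 7, 8, 10) at cost 2 (ratio 5/2).
Pick 2: S2 adds 2 new (5, 9) at cost 2 (ratio 2/2).
Pick 3: S8 adds 2 new (3, 4) at cost 17 (ratio 2/17).
Pick 4: S4 adds 1 new (1) at cost 15 (ratio 1/15).
Greedy total cost: 2 + 2 + 17 + 15 = 36. (The true optimum is 34, so greedy overshoots here.)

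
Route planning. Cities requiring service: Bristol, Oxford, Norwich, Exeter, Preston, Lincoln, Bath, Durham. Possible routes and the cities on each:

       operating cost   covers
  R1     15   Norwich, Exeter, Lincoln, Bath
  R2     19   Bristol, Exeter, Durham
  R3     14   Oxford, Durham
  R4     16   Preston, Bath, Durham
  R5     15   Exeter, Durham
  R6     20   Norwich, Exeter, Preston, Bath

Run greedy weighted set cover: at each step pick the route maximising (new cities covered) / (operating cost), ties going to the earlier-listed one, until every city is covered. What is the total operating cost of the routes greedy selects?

Pick 1: R1 adds 4 new (Norwich, Exeter, Lincoln, Bath) at operating cost 15 (ratio 4/15).
Pick 2: R3 adds 2 new (Oxford, Durham) at operating cost 14 (ratio 2/14).
Pick 3: R4 adds 1 new (Preston) at operating cost 16 (ratio 1/16).
Pick 4: R2 adds 1 new (Bristol) at operating cost 19 (ratio 1/19).
Greedy total operating cost: 15 + 14 + 16 + 19 = 64.

64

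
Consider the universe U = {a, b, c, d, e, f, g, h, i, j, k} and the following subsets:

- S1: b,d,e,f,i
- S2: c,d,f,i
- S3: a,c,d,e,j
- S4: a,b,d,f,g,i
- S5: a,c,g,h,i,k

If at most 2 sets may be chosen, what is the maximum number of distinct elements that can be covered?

Choosing S1, S5 covers {a, b, c, d, e, f, g, h, i, k} — 10 elements.
No choice of 2 sets does better; here j is left uncovered.

10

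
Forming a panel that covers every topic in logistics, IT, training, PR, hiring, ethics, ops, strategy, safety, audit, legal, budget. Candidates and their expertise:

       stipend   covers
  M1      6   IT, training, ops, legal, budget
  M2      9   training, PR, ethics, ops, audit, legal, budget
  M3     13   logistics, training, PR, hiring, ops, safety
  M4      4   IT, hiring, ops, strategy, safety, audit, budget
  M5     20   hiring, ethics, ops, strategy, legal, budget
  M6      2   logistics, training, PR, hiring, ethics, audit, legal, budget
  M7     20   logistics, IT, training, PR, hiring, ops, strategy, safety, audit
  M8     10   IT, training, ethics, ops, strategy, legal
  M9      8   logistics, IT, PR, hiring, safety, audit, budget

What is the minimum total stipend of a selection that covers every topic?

M4, M6 cover every topic at stipend 4 + 2 = 6.
Any cover uses at least 2 members; among all covering selections none totals below 6.

6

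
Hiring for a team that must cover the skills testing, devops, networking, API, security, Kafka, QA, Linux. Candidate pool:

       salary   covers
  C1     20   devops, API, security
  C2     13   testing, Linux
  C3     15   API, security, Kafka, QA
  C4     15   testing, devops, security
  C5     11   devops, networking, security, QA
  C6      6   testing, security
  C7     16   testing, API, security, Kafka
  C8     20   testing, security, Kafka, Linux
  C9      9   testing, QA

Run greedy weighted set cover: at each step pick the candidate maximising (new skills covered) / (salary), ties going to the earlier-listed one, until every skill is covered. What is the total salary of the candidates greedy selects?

40

Pick 1: C5 adds 4 new (devops, networking, security, QA) at salary 11 (ratio 4/11).
Pick 2: C7 adds 3 new (testing, API, Kafka) at salary 16 (ratio 3/16).
Pick 3: C2 adds 1 new (Linux) at salary 13 (ratio 1/13).
Greedy total salary: 11 + 16 + 13 = 40. (The true optimum is 39, so greedy overshoots here.)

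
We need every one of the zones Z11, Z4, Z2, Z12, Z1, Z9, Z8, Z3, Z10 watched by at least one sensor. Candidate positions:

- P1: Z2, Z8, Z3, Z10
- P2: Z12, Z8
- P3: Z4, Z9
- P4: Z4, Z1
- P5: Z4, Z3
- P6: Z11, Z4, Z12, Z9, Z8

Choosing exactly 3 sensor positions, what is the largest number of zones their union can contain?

9

Choosing P1, P4, P6 covers {Z11, Z4, Z2, Z12, Z1, Z9, Z8, Z3, Z10} — 9 zones.
That is all 9 zones.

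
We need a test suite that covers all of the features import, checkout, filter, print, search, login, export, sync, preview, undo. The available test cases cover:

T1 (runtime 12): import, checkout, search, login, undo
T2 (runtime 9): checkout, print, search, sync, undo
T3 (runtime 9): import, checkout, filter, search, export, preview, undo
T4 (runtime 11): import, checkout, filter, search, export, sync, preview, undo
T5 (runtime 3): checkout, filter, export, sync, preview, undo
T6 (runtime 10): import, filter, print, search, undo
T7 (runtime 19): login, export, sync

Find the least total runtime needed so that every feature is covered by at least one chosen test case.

24

T1, T2, T5 cover every feature at runtime 12 + 9 + 3 = 24.
Any cover uses at least 3 test cases; among all covering selections none totals below 24.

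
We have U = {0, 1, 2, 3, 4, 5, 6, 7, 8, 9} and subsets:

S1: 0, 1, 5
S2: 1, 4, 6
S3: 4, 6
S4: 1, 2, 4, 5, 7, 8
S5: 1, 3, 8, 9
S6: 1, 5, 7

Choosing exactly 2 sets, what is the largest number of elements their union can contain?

Choosing S4, S5 covers {1, 2, 3, 4, 5, 7, 8, 9} — 8 elements.
No choice of 2 sets does better; here 0, 6 are left uncovered.

8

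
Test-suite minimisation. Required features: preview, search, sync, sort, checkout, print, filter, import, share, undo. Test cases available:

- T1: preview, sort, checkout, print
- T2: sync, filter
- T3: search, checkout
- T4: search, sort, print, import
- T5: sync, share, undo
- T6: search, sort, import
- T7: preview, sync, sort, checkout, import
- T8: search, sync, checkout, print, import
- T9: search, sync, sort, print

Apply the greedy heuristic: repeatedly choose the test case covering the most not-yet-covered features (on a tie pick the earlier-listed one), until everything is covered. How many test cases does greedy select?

Pick 1: T7 covers 5 new features (preview, sync, sort, checkout, import).
Pick 2: T4 covers 2 new features (search, print).
Pick 3: T5 covers 2 new features (share, undo).
Pick 4: T2 covers 1 new features (filter).
Greedy uses 4 test cases.

4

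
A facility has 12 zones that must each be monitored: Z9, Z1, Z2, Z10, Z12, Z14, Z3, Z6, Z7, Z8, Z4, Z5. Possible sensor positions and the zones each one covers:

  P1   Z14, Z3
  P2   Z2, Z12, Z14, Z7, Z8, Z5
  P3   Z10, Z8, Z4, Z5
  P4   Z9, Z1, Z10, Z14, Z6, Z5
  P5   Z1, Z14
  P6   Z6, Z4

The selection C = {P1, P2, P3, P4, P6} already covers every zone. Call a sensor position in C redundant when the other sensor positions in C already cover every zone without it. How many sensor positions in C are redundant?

2

Drop P1: Z3 uncovered — not redundant.
Drop P2: Z2, Z12, Z7 uncovered — not redundant.
Drop P3: the rest still cover every zone — redundant.
Drop P4: Z9, Z1 uncovered — not redundant.
Drop P6: the rest still cover every zone — redundant.
2 redundant: P3, P6.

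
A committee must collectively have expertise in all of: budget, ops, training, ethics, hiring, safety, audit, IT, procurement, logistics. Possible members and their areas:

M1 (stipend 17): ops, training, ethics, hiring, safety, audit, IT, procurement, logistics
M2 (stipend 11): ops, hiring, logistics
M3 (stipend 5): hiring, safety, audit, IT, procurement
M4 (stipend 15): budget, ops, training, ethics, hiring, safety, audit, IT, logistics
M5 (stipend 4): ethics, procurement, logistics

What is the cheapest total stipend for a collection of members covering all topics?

M4, M5 cover every topic at stipend 15 + 4 = 19.
Any cover uses at least 2 members; among all covering selections none totals below 19.
Greedy by coverage-per-stipend would pick M3, M5, M4 for 24 — worse than the optimum 19.

19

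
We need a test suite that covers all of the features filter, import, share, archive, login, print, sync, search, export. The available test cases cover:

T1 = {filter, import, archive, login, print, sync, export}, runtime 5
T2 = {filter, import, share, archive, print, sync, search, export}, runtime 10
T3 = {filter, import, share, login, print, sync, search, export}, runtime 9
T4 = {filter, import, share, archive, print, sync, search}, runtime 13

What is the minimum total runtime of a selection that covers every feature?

T1, T3 cover every feature at runtime 5 + 9 = 14.
Any cover uses at least 2 test cases; among all covering selections none totals below 14.

14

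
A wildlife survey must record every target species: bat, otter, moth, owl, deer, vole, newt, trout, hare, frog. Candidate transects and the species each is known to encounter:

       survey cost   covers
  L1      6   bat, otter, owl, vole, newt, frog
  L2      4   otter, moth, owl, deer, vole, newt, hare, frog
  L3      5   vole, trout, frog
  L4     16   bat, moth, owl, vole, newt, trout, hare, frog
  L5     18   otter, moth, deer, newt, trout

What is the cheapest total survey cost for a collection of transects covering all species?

15

L1, L2, L3 cover every species at survey cost 6 + 4 + 5 = 15.
Any cover uses at least 2 transects; among all covering selections none totals below 15.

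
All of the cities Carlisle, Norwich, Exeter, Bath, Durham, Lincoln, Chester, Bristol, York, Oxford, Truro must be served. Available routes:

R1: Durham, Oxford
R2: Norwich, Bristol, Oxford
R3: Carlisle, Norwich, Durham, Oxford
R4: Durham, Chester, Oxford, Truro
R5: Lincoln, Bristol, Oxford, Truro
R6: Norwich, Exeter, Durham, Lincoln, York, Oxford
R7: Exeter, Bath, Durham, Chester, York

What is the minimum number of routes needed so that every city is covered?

R3, R5, R7 together cover {Carlisle, Norwich, Exeter, Bath, Durham, Lincoln, Chester, Bristol, York, Oxford, Truro} — every city.
No 2 of the 7 routes cover everything (all 21 pairs fall short), so 3 is minimum.

3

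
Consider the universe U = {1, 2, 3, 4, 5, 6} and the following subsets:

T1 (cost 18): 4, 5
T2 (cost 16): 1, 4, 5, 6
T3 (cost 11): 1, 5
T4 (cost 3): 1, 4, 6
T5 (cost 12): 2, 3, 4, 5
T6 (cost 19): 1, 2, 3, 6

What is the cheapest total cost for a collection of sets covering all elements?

15

T4, T5 cover every element at cost 3 + 12 = 15.
Any cover uses at least 2 sets; among all covering selections none totals below 15.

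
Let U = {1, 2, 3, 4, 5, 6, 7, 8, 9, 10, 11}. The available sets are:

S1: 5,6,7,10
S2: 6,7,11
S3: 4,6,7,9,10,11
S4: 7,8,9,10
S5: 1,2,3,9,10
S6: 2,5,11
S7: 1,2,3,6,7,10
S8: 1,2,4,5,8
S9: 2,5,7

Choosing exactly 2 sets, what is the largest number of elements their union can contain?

Choosing S3, S8 covers {1, 2, 4, 5, 6, 7, 8, 9, 10, 11} — 10 elements.
No choice of 2 sets does better; here 3 is left uncovered.

10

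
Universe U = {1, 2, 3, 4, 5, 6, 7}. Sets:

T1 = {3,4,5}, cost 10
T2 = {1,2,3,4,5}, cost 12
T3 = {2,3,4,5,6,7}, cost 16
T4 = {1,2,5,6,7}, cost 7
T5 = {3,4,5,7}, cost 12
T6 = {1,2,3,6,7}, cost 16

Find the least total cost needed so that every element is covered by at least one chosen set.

T1, T4 cover every element at cost 10 + 7 = 17.
Any cover uses at least 2 sets; among all covering selections none totals below 17.

17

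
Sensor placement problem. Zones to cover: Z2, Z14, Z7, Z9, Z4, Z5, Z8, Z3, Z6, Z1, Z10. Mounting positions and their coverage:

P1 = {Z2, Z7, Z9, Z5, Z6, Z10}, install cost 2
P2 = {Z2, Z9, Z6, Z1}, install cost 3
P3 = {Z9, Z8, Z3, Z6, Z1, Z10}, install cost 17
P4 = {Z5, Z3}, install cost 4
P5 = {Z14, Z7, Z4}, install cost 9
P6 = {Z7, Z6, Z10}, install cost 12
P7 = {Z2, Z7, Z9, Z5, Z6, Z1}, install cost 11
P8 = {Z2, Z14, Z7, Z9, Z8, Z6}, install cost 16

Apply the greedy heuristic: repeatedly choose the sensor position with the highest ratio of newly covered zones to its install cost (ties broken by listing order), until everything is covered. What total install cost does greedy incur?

34

Pick 1: P1 adds 6 new (Z2, Z7, Z9, Z5, Z6, Z10) at install cost 2 (ratio 6/2).
Pick 2: P2 adds 1 new (Z1) at install cost 3 (ratio 1/3).
Pick 3: P4 adds 1 new (Z3) at install cost 4 (ratio 1/4).
Pick 4: P5 adds 2 new (Z14, Z4) at install cost 9 (ratio 2/9).
Pick 5: P8 adds 1 new (Z8) at install cost 16 (ratio 1/16).
Greedy total install cost: 2 + 3 + 4 + 9 + 16 = 34. (The true optimum is 28, so greedy overshoots here.)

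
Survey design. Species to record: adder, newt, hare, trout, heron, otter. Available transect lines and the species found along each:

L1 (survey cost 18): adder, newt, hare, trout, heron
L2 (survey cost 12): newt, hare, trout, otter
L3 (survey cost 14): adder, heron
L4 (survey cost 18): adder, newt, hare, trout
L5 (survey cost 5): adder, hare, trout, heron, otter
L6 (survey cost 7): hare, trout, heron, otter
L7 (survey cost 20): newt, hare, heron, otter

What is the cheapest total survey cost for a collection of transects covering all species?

L2, L5 cover every species at survey cost 12 + 5 = 17.
Any cover uses at least 2 transects; among all covering selections none totals below 17.

17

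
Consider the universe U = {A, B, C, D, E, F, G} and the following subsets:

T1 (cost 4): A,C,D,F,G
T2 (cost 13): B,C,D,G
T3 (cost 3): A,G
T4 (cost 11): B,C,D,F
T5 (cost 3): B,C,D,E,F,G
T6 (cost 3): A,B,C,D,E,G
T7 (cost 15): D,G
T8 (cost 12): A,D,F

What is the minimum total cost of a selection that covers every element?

6

T3, T5 cover every element at cost 3 + 3 = 6.
Any cover uses at least 2 sets; among all covering selections none totals below 6.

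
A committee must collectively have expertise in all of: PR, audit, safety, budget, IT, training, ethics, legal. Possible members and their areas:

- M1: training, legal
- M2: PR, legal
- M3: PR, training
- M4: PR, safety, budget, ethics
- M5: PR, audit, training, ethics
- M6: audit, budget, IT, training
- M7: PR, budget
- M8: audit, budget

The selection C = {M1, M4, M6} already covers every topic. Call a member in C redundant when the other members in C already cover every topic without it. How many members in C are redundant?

0

Drop M1: legal uncovered — not redundant.
Drop M4: PR, safety, ethics uncovered — not redundant.
Drop M6: audit, IT uncovered — not redundant.
None of the members in C is redundant.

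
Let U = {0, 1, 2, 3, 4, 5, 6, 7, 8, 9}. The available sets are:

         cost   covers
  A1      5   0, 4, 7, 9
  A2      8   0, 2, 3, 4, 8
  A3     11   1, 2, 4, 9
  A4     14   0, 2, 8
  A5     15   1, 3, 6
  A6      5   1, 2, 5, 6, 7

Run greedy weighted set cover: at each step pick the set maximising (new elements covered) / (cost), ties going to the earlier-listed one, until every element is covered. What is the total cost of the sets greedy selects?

Pick 1: A6 adds 5 new (1, 2, 5, 6, 7) at cost 5 (ratio 5/5).
Pick 2: A1 adds 3 new (0, 4, 9) at cost 5 (ratio 3/5).
Pick 3: A2 adds 2 new (3, 8) at cost 8 (ratio 2/8).
Greedy total cost: 5 + 5 + 8 = 18.

18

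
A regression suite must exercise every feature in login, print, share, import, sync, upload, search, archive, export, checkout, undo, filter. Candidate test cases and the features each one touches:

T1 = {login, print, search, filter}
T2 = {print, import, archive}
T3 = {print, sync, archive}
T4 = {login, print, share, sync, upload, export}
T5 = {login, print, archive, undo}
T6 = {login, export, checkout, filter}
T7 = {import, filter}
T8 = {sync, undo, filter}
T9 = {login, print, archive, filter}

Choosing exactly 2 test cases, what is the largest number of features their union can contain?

8

Choosing T1, T4 covers {login, print, share, sync, upload, search, export, filter} — 8 features.
No choice of 2 test cases does better; here import, archive, checkout, undo are left uncovered.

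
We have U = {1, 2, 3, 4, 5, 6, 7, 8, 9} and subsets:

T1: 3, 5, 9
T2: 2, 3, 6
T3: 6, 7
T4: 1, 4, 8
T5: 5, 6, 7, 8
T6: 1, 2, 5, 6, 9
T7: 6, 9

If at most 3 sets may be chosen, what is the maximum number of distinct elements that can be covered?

8

Choosing T1, T2, T4 covers {1, 2, 3, 4, 5, 6, 8, 9} — 8 elements.
No choice of 3 sets does better; here 7 is left uncovered.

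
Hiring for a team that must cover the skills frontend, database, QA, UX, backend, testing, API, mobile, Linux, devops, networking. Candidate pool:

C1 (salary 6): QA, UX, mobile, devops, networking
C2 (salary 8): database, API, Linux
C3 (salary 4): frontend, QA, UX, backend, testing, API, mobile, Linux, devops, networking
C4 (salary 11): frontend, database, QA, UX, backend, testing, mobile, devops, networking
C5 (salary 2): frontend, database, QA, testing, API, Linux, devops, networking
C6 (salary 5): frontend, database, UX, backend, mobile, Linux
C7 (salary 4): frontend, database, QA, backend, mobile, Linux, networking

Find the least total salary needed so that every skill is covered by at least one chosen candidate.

6

C3, C5 cover every skill at salary 4 + 2 = 6.
Any cover uses at least 2 candidates; among all covering selections none totals below 6.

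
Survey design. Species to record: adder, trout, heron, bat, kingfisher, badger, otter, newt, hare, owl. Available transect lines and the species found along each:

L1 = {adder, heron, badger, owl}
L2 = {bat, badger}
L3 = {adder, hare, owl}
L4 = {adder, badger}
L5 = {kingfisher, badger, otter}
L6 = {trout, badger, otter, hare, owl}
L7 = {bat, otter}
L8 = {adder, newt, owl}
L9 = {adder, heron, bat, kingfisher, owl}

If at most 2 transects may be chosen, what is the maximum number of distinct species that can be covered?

Choosing L6, L9 covers {adder, trout, heron, bat, kingfisher, badger, otter, hare, owl} — 9 species.
No choice of 2 transects does better; here newt is left uncovered.

9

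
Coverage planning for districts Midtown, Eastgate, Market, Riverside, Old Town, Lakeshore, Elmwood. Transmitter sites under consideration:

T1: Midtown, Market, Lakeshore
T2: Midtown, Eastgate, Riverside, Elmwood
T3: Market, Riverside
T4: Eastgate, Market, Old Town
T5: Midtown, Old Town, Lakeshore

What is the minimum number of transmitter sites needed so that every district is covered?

3

T1, T2, T4 together cover {Midtown, Eastgate, Market, Riverside, Old Town, Lakeshore, Elmwood} — every district.
No 2 of the 5 transmitter sites cover everything (all 10 pairs fall short), so 3 is minimum.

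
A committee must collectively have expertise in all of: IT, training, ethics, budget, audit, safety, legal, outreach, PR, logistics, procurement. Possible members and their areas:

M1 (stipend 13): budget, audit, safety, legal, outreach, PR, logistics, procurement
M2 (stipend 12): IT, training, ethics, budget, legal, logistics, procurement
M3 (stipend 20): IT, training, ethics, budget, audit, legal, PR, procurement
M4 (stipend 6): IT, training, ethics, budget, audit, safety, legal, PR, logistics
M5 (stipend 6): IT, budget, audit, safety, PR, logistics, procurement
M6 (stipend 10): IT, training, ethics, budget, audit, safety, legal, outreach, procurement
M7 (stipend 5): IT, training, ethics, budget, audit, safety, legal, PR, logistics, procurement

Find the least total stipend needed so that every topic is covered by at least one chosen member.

15

M6, M7 cover every topic at stipend 10 + 5 = 15.
Any cover uses at least 2 members; among all covering selections none totals below 15.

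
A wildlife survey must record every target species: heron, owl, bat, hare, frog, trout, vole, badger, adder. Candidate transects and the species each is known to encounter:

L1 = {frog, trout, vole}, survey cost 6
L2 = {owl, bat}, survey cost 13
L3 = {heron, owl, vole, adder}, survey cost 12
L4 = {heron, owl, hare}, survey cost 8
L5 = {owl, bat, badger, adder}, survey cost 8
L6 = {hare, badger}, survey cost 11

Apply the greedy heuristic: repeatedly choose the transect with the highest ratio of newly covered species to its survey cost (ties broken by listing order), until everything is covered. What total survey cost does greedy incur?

22

Pick 1: L1 adds 3 new (frog, trout, vole) at survey cost 6 (ratio 3/6).
Pick 2: L5 adds 4 new (owl, bat, badger, adder) at survey cost 8 (ratio 4/8).
Pick 3: L4 adds 2 new (heron, hare) at survey cost 8 (ratio 2/8).
Greedy total survey cost: 6 + 8 + 8 = 22.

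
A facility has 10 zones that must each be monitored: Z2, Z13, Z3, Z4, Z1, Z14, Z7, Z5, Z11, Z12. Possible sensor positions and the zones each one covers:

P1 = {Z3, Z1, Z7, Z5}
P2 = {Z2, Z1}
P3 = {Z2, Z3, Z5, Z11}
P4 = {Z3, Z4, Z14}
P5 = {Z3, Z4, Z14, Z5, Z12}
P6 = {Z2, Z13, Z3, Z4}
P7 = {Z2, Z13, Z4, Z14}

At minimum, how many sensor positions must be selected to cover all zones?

P1, P3, P5, P6 together cover {Z2, Z13, Z3, Z4, Z1, Z14, Z7, Z5, Z11, Z12} — every zone.
No 3 of the 7 sensor positions cover everything (all 35 triples fall short), so 4 is minimum.

4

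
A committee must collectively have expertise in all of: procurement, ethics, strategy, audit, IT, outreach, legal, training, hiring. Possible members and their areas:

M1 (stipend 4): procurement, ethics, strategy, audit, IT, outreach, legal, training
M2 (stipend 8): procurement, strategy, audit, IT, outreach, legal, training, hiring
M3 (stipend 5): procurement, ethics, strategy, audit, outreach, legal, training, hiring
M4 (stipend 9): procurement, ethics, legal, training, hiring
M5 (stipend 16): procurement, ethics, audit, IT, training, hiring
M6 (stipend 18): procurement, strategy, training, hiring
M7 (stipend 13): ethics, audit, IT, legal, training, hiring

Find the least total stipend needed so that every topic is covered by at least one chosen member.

M1, M3 cover every topic at stipend 4 + 5 = 9.
Any cover uses at least 2 members; among all covering selections none totals below 9.

9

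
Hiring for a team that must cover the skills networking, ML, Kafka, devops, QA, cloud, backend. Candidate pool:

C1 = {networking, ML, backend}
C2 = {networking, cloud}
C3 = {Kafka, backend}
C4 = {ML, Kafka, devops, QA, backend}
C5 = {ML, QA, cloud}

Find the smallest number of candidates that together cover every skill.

C2, C4 together cover {networking, ML, Kafka, devops, QA, cloud, backend} — every skill.
No single candidate contains all 7 skills, so 2 is optimal.

2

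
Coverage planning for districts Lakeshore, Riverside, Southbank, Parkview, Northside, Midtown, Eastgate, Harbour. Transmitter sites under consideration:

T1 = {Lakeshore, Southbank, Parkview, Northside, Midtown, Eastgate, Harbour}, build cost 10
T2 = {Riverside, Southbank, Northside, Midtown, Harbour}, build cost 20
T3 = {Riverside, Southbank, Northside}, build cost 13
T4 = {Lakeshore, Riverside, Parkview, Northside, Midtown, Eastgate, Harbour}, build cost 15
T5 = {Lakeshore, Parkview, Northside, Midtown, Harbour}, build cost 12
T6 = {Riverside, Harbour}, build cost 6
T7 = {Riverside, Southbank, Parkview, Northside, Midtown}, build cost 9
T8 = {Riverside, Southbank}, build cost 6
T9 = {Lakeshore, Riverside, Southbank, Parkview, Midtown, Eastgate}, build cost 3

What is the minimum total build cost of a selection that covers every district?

T1, T9 cover every district at build cost 10 + 3 = 13.
Any cover uses at least 2 transmitter sites; among all covering selections none totals below 13.

13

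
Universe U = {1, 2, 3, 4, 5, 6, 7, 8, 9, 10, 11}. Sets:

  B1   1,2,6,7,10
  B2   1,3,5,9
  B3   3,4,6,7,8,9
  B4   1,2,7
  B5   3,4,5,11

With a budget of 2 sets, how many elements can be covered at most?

9

Choosing B1, B3 covers {1, 2, 3, 4, 6, 7, 8, 9, 10} — 9 elements.
No choice of 2 sets does better; here 5, 11 are left uncovered.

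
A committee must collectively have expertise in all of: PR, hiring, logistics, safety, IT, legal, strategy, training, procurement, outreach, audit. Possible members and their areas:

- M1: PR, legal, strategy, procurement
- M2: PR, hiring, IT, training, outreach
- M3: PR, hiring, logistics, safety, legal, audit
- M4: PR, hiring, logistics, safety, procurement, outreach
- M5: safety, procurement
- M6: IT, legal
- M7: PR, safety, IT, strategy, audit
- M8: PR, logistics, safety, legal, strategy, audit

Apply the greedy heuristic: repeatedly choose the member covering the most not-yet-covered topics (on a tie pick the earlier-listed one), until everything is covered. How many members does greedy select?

Pick 1: M3 covers 6 new topics (PR, hiring, logistics, safety, legal, audit).
Pick 2: M2 covers 3 new topics (IT, training, outreach).
Pick 3: M1 covers 2 new topics (strategy, procurement).
Greedy uses 3 members.

3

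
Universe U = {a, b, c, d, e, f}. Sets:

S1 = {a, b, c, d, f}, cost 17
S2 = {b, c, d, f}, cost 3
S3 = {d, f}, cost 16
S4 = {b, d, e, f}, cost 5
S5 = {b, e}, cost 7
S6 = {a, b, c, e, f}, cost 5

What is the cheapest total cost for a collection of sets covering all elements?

S2, S6 cover every element at cost 3 + 5 = 8.
Any cover uses at least 2 sets; among all covering selections none totals below 8.

8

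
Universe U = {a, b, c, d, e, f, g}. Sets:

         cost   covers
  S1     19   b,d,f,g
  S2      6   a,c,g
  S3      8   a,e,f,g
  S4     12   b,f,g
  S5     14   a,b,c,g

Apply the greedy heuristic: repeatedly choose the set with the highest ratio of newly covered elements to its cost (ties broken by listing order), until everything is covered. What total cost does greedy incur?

Pick 1: S2 adds 3 new (a, c, g) at cost 6 (ratio 3/6).
Pick 2: S3 adds 2 new (e, f) at cost 8 (ratio 2/8).
Pick 3: S1 adds 2 new (b, d) at cost 19 (ratio 2/19).
Greedy total cost: 6 + 8 + 19 = 33.

33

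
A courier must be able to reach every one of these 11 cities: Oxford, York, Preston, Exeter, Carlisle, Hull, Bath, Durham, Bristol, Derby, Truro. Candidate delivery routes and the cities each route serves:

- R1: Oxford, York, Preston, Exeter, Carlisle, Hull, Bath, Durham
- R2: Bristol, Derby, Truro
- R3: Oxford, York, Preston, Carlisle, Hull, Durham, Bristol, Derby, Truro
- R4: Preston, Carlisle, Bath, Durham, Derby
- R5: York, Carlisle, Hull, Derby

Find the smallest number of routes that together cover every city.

R1, R2 together cover {Oxford, York, Preston, Exeter, Carlisle, Hull, Bath, Durham, Bristol, Derby, Truro} — every city.
No single route contains all 11 cities, so 2 is optimal.

2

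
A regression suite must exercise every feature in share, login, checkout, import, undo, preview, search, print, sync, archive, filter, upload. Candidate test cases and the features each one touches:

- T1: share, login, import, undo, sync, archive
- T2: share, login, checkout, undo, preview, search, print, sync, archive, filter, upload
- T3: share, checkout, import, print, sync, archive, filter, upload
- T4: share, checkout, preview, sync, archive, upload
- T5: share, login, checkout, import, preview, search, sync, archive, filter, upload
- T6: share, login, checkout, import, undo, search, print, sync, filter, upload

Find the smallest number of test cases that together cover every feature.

2

T1, T2 together cover {share, login, checkout, import, undo, preview, search, print, sync, archive, filter, upload} — every feature.
No single test case contains all 12 features, so 2 is optimal.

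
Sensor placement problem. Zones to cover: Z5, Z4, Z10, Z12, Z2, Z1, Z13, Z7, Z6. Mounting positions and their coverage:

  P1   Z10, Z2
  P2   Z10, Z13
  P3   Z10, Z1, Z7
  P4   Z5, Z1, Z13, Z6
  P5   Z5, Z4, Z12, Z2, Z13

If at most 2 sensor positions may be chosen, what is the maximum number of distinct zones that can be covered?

Choosing P3, P5 covers {Z5, Z4, Z10, Z12, Z2, Z1, Z13, Z7} — 8 zones.
No choice of 2 sensor positions does better; here Z6 is left uncovered.

8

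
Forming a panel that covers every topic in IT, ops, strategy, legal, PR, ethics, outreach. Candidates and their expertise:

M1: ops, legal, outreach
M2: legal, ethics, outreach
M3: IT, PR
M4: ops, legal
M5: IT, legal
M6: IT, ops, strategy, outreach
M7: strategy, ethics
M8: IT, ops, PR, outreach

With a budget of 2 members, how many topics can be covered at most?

Choosing M2, M6 covers {IT, ops, strategy, legal, ethics, outreach} — 6 topics.
No choice of 2 members does better; here PR is left uncovered.

6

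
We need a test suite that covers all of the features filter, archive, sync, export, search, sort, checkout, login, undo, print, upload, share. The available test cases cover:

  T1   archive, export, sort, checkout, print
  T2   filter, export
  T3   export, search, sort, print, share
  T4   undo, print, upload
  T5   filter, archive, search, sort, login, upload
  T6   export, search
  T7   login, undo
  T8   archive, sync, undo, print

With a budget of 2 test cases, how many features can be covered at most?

9

Choosing T1, T5 covers {filter, archive, export, search, sort, checkout, login, print, upload} — 9 features.
No choice of 2 test cases does better; here sync, undo, share are left uncovered.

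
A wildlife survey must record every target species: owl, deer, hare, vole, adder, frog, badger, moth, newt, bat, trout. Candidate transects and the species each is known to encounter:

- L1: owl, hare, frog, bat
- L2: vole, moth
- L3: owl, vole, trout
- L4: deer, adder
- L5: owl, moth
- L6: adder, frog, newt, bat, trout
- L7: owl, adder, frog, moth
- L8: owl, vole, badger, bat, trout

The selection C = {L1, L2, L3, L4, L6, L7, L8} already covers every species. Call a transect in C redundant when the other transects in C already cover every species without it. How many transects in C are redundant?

Drop L1: hare uncovered — not redundant.
Drop L2: the rest still cover every species — redundant.
Drop L3: the rest still cover every species — redundant.
Drop L4: deer uncovered — not redundant.
Drop L6: newt uncovered — not redundant.
Drop L7: the rest still cover every species — redundant.
Drop L8: badger uncovered — not redundant.
3 redundant: L2, L3, L7.

3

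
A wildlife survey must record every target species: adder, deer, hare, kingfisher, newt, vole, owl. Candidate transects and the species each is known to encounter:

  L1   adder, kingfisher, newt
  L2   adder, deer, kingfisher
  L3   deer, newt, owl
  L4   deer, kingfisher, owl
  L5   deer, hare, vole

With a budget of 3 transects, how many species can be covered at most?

Choosing L1, L3, L5 covers {adder, deer, hare, kingfisher, newt, vole, owl} — 7 species.
That is all 7 species.

7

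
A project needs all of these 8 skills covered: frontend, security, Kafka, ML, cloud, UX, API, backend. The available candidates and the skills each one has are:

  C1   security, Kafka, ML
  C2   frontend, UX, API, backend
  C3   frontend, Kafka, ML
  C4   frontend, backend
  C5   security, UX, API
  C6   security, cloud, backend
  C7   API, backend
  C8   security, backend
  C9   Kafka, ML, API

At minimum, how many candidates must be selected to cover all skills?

3

C1, C2, C6 together cover {frontend, security, Kafka, ML, cloud, UX, API, backend} — every skill.
No 2 of the 9 candidates cover everything (all 36 pairs fall short), so 3 is minimum.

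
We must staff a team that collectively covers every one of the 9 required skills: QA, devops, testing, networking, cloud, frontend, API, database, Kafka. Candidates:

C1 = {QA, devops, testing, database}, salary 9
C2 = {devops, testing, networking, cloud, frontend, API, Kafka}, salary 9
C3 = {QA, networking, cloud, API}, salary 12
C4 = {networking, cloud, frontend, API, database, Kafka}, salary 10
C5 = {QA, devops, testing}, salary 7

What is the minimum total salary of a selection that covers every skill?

C4, C5 cover every skill at salary 10 + 7 = 17.
Any cover uses at least 2 candidates; among all covering selections none totals below 17.

17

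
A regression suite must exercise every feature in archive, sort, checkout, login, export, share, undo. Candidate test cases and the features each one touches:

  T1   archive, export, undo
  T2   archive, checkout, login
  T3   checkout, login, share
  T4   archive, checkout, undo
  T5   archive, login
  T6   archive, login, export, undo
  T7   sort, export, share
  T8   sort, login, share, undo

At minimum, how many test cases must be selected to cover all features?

3

T1, T2, T7 together cover {archive, sort, checkout, login, export, share, undo} — every feature.
No 2 of the 8 test cases cover everything (all 28 pairs fall short), so 3 is minimum.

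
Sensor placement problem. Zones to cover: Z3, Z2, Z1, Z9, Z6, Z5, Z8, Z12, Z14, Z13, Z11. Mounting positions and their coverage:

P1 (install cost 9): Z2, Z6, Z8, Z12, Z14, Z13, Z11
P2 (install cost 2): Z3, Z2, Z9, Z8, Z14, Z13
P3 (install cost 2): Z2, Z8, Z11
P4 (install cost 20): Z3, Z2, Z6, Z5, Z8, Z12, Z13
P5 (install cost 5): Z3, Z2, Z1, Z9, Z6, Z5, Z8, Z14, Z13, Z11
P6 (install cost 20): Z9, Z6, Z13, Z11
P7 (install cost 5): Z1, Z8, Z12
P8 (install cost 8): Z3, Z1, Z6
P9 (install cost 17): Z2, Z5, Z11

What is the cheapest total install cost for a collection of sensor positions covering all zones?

10

P5, P7 cover every zone at install cost 5 + 5 = 10.
Any cover uses at least 2 sensor positions; among all covering selections none totals below 10.
Greedy by coverage-per-install cost would pick P2, P5, P7 for 12 — worse than the optimum 10.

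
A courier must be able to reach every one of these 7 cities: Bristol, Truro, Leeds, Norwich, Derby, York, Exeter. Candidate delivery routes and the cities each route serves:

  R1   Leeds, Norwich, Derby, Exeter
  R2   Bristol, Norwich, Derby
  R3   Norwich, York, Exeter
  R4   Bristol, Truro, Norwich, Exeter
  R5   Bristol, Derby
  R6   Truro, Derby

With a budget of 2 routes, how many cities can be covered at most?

6

Choosing R1, R4 covers {Bristol, Truro, Leeds, Norwich, Derby, Exeter} — 6 cities.
No choice of 2 routes does better; here York is left uncovered.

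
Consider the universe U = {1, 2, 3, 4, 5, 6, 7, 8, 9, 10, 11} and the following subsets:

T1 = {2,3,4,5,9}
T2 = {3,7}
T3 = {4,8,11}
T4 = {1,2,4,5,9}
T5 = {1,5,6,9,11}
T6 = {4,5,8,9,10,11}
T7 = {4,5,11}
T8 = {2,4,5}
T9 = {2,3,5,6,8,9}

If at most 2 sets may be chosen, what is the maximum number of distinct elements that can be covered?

9

Choosing T6, T9 covers {2, 3, 4, 5, 6, 8, 9, 10, 11} — 9 elements.
No choice of 2 sets does better; here 1, 7 are left uncovered.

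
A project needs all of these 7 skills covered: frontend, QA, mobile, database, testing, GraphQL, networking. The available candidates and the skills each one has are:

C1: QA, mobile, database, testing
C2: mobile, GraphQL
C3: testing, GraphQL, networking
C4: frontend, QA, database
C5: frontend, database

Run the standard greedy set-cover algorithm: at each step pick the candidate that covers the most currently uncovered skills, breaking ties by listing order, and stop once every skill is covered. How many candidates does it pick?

Pick 1: C1 covers 4 new skills (QA, mobile, database, testing).
Pick 2: C3 covers 2 new skills (GraphQL, networking).
Pick 3: C4 covers 1 new skills (frontend).
Greedy uses 3 candidates.

3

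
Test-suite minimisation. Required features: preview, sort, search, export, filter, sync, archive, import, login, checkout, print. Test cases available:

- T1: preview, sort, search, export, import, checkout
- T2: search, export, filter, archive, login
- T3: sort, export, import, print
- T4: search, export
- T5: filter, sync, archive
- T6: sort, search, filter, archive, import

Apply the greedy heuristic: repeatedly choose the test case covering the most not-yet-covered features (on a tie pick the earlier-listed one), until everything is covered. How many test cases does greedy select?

4

Pick 1: T1 covers 6 new features (preview, sort, search, export, import, checkout).
Pick 2: T2 covers 3 new features (filter, archive, login).
Pick 3: T3 covers 1 new features (print).
Pick 4: T5 covers 1 new features (sync).
Greedy uses 4 test cases.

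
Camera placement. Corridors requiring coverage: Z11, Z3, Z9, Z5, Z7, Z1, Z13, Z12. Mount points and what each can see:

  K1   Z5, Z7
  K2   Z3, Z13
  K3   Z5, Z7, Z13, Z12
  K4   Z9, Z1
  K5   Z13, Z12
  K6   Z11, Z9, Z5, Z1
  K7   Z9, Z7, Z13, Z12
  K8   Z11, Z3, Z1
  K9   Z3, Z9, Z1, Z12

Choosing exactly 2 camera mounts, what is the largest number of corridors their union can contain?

Choosing K3, K6 covers {Z11, Z9, Z5, Z7, Z1, Z13, Z12} — 7 corridors.
No choice of 2 camera mounts does better; here Z3 is left uncovered.

7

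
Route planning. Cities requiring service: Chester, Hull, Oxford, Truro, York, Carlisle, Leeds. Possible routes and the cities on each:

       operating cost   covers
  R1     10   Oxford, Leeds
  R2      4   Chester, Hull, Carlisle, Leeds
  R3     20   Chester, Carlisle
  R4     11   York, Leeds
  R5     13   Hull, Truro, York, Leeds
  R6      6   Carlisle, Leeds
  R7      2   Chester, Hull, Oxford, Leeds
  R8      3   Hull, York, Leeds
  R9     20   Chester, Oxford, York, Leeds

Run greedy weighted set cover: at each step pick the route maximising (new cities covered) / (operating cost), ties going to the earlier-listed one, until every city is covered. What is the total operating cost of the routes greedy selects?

Pick 1: R7 adds 4 new (Chester, Hull, Oxford, Leeds) at operating cost 2 (ratio 4/2).
Pick 2: R8 adds 1 new (York) at operating cost 3 (ratio 1/3).
Pick 3: R2 adds 1 new (Carlisle) at operating cost 4 (ratio 1/4).
Pick 4: R5 adds 1 new (Truro) at operating cost 13 (ratio 1/13).
Greedy total operating cost: 2 + 3 + 4 + 13 = 22. (The true optimum is 19, so greedy overshoots here.)

22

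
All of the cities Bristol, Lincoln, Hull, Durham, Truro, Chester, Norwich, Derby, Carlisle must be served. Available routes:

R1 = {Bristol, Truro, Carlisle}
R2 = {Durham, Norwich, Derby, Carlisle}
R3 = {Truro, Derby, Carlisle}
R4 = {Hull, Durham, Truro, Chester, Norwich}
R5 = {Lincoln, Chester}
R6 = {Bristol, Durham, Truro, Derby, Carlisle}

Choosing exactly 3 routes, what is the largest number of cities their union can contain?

9

Choosing R4, R5, R6 covers {Bristol, Lincoln, Hull, Durham, Truro, Chester, Norwich, Derby, Carlisle} — 9 cities.
That is all 9 cities.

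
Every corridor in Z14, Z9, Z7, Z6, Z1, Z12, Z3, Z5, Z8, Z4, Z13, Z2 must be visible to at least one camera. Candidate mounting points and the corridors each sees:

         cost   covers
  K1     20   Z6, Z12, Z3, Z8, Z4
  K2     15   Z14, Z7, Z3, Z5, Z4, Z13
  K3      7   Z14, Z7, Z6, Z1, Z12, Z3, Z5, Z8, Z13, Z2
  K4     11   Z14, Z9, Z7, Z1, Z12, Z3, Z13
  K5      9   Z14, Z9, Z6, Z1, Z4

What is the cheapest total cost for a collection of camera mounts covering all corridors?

16

K3, K5 cover every corridor at cost 7 + 9 = 16.
Any cover uses at least 2 camera mounts; among all covering selections none totals below 16.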